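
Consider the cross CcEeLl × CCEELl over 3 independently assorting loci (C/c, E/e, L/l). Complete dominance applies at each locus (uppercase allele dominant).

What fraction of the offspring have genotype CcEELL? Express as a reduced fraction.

P(CcEELL) = 1/16

CcEeLl gametes: CEL×1, CEl×1, CeL×1, Cel×1, cEL×1, cEl×1, ceL×1, cel×1
CCEELl gametes: CEL×4, CEl×4
CcEeLl×CCEELl grid (8·8=64): CCEELL=4 CCEELl=8 CCEEll=4 CCEeLL=4 CCEeLl=8 CCEell=4 CcEELL=4 CcEELl=8 CcEEll=4 CcEeLL=4 CcEeLl=8 CcEell=4
CcEELL hits 4/64; gcd=4; 4÷4/64÷4 = 1/16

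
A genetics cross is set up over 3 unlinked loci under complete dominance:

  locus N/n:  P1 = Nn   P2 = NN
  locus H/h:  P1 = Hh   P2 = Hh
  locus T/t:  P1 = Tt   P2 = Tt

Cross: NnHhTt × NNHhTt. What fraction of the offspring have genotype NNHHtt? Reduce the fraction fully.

P(NNHHtt) = 1/32

NnHhTt gametes: NHT×1, NHt×1, NhT×1, Nht×1, nHT×1, nHt×1, nhT×1, nht×1
NNHhTt gametes: NHT×2, NHt×2, NhT×2, Nht×2
NnHhTt×NNHhTt grid (8·8=64): NNHHTT=2 NNHHTt=4 NNHHtt=2 NNHhTT=4 NNHhTt=8 NNHhtt=4 NNhhTT=2 NNhhTt=4 NNhhtt=2 NnHHTT=2 NnHHTt=4 NnHHtt=2 NnHhTT=4 NnHhTt=8 NnHhtt=4 NnhhTT=2 NnhhTt=4 Nnhhtt=2
NNHHtt hits 2/64; gcd=2; 2÷2/64÷2 = 1/32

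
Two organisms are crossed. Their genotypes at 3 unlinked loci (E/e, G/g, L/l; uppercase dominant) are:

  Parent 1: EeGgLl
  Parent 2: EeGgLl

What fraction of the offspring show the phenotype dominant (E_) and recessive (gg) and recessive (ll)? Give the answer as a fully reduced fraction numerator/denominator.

EeGgLl gametes: EGL×1, EGl×1, EgL×1, Egl×1, eGL×1, eGl×1, egL×1, egl×1
EeGgLl gametes: EGL×1, EGl×1, EgL×1, Egl×1, eGL×1, eGl×1, egL×1, egl×1
EeGgLl×EeGgLl grid (8·8=64): EEGGLL=1 EEGGLl=2 EEGGll=1 EEGgLL=2 EEGgLl=4 EEGgll=2 EEggLL=1 EEggLl=2 EEggll=1 EeGGLL=2 EeGGLl=4 EeGGll=2 EeGgLL=4 EeGgLl=8 EeGgll=4 EeggLL=2 EeggLl=4 Eeggll=2 eeGGLL=1 eeGGLl=2 eeGGll=1 eeGgLL=2 eeGgLl=4 eeGgll=2 eeggLL=1 eeggLl=2 eeggll=1
E_ gg ll hits 3/64; gcd=1; 3÷1/64÷1 = 3/64

P(E_ gg ll) = 3/64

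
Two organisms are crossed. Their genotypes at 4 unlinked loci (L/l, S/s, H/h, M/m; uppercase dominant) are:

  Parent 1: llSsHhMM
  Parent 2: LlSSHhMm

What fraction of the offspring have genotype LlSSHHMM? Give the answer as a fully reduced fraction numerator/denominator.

llSsHhMM gametes: lSHM×4, lShM×4, lsHM×4, lshM×4
LlSSHhMm gametes: LSHM×2, LSHm×2, LShM×2, LShm×2, lSHM×2, lSHm×2, lShM×2, lShm×2
llSsHhMM×LlSSHhMm grid (16·16=256): LlSSHHMM=8 LlSSHHMm=8 LlSSHhMM=16 LlSSHhMm=16 LlSShhMM=8 LlSShhMm=8 LlSsHHMM=8 LlSsHHMm=8 LlSsHhMM=16 LlSsHhMm=16 LlSshhMM=8 LlSshhMm=8 llSSHHMM=8 llSSHHMm=8 llSSHhMM=16 llSSHhMm=16 llSShhMM=8 llSShhMm=8 llSsHHMM=8 llSsHHMm=8 llSsHhMM=16 llSsHhMm=16 llSshhMM=8 llSshhMm=8
LlSSHHMM hits 8/256; gcd=8; 8÷8/256÷8 = 1/32

P(LlSSHHMM) = 1/32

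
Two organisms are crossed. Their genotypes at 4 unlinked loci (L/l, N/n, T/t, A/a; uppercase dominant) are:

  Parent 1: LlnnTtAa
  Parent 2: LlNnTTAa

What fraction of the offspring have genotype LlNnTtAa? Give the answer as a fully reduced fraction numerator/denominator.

LlnnTtAa gametes: LnTA×2, LnTa×2, LntA×2, Lnta×2, lnTA×2, lnTa×2, lntA×2, lnta×2
LlNnTTAa gametes: LNTA×2, LNTa×2, LnTA×2, LnTa×2, lNTA×2, lNTa×2, lnTA×2, lnTa×2
LlnnTtAa×LlNnTTAa grid (16·16=256): LLNnTTAA=4 LLNnTTAa=8 LLNnTTaa=4 LLNnTtAA=4 LLNnTtAa=8 LLNnTtaa=4 LLnnTTAA=4 LLnnTTAa=8 LLnnTTaa=4 LLnnTtAA=4 LLnnTtAa=8 LLnnTtaa=4 LlNnTTAA=8 LlNnTTAa=16 LlNnTTaa=8 LlNnTtAA=8 LlNnTtAa=16 LlNnTtaa=8 LlnnTTAA=8 LlnnTTAa=16 LlnnTTaa=8 LlnnTtAA=8 LlnnTtAa=16 LlnnTtaa=8 llNnTTAA=4 llNnTTAa=8 llNnTTaa=4 llNnTtAA=4 llNnTtAa=8 llNnTtaa=4 llnnTTAA=4 llnnTTAa=8 llnnTTaa=4 llnnTtAA=4 llnnTtAa=8 llnnTtaa=4
LlNnTtAa hits 16/256; gcd=16; 16÷16/256÷16 = 1/16

P(LlNnTtAa) = 1/16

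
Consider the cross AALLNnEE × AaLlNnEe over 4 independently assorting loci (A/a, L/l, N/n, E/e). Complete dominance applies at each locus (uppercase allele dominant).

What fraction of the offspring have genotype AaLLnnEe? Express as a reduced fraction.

AALLNnEE gametes: ALNE×8, ALnE×8
AaLlNnEe gametes: ALNE×1, ALNe×1, ALnE×1, ALne×1, AlNE×1, AlNe×1, AlnE×1, Alne×1, aLNE×1, aLNe×1, aLnE×1, aLne×1, alNE×1, alNe×1, alnE×1, alne×1
AALLNnEE×AaLlNnEe grid (16·16=256): AALLNNEE=8 AALLNNEe=8 AALLNnEE=16 AALLNnEe=16 AALLnnEE=8 AALLnnEe=8 AALlNNEE=8 AALlNNEe=8 AALlNnEE=16 AALlNnEe=16 AALlnnEE=8 AALlnnEe=8 AaLLNNEE=8 AaLLNNEe=8 AaLLNnEE=16 AaLLNnEe=16 AaLLnnEE=8 AaLLnnEe=8 AaLlNNEE=8 AaLlNNEe=8 AaLlNnEE=16 AaLlNnEe=16 AaLlnnEE=8 AaLlnnEe=8
AaLLnnEe hits 8/256; gcd=8; 8÷8/256÷8 = 1/32

P(AaLLnnEe) = 1/32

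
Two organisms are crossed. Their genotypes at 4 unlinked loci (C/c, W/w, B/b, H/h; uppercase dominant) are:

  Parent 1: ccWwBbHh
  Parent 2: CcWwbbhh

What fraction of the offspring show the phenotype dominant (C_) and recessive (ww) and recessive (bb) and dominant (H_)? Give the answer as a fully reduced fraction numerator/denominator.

ccWwBbHh gametes: cWBH×2, cWBh×2, cWbH×2, cWbh×2, cwBH×2, cwBh×2, cwbH×2, cwbh×2
CcWwbbhh gametes: CWbh×4, Cwbh×4, cWbh×4, cwbh×4
ccWwBbHh×CcWwbbhh grid (16·16=256): CcWWBbHh=8 CcWWBbhh=8 CcWWbbHh=8 CcWWbbhh=8 CcWwBbHh=16 CcWwBbhh=16 CcWwbbHh=16 CcWwbbhh=16 CcwwBbHh=8 CcwwBbhh=8 CcwwbbHh=8 Ccwwbbhh=8 ccWWBbHh=8 ccWWBbhh=8 ccWWbbHh=8 ccWWbbhh=8 ccWwBbHh=16 ccWwBbhh=16 ccWwbbHh=16 ccWwbbhh=16 ccwwBbHh=8 ccwwBbhh=8 ccwwbbHh=8 ccwwbbhh=8
C_ ww bb H_ hits 8/256; gcd=8; 8÷8/256÷8 = 1/32

P(C_ ww bb H_) = 1/32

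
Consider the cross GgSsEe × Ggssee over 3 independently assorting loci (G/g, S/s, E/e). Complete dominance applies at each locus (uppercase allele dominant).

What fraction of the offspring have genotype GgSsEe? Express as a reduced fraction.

GgSsEe gametes: GSE×1, GSe×1, GsE×1, Gse×1, gSE×1, gSe×1, gsE×1, gse×1
Ggssee gametes: Gse×4, gse×4
GgSsEe×Ggssee grid (8·8=64): GGSsEe=4 GGSsee=4 GGssEe=4 GGssee=4 GgSsEe=8 GgSsee=8 GgssEe=8 Ggssee=8 ggSsEe=4 ggSsee=4 ggssEe=4 ggssee=4
GgSsEe hits 8/64; gcd=8; 8÷8/64÷8 = 1/8

P(GgSsEe) = 1/8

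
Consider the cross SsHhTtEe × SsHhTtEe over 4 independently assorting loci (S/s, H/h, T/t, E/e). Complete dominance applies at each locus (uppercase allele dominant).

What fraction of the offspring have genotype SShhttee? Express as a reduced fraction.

P(SShhttee) = 1/256

SsHhTtEe gametes: SHTE×1, SHTe×1, SHtE×1, SHte×1, ShTE×1, ShTe×1, ShtE×1, Shte×1, sHTE×1, sHTe×1, sHtE×1, sHte×1, shTE×1, shTe×1, shtE×1, shte×1
SsHhTtEe gametes: SHTE×1, SHTe×1, SHtE×1, SHte×1, ShTE×1, ShTe×1, ShtE×1, Shte×1, sHTE×1, sHTe×1, sHtE×1, sHte×1, shTE×1, shTe×1, shtE×1, shte×1
SsHhTtEe×SsHhTtEe grid (16·16=256): SSHHTTEE=1 SSHHTTEe=2 SSHHTTee=1 SSHHTtEE=2 SSHHTtEe=4 SSHHTtee=2 SSHHttEE=1 SSHHttEe=2 SSHHttee=1 SSHhTTEE=2 SSHhTTEe=4 SSHhTTee=2 SSHhTtEE=4 SSHhTtEe=8 SSHhTtee=4 SSHhttEE=2 SSHhttEe=4 SSHhttee=2 SShhTTEE=1 SShhTTEe=2 SShhTTee=1 SShhTtEE=2 SShhTtEe=4 SShhTtee=2 SShhttEE=1 SShhttEe=2 SShhttee=1 SsHHTTEE=2 SsHHTTEe=4 SsHHTTee=2 SsHHTtEE=4 SsHHTtEe=8 SsHHTtee=4 SsHHttEE=2 SsHHttEe=4 SsHHttee=2 SsHhTTEE=4 SsHhTTEe=8 SsHhTTee=4 SsHhTtEE=8 SsHhTtEe=16 SsHhTtee=8 SsHhttEE=4 SsHhttEe=8 SsHhttee=4 SshhTTEE=2 SshhTTEe=4 SshhTTee=2 SshhTtEE=4 SshhTtEe=8 SshhTtee=4 SshhttEE=2 SshhttEe=4 Sshhttee=2 ssHHTTEE=1 ssHHTTEe=2 ssHHTTee=1 ssHHTtEE=2 ssHHTtEe=4 ssHHTtee=2 ssHHttEE=1 ssHHttEe=2 ssHHttee=1 ssHhTTEE=2 ssHhTTEe=4 ssHhTTee=2 ssHhTtEE=4 ssHhTtEe=8 ssHhTtee=4 ssHhttEE=2 ssHhttEe=4 ssHhttee=2 sshhTTEE=1 sshhTTEe=2 sshhTTee=1 sshhTtEE=2 sshhTtEe=4 sshhTtee=2 sshhttEE=1 sshhttEe=2 sshhttee=1
SShhttee hits 1/256; gcd=1; 1÷1/256÷1 = 1/256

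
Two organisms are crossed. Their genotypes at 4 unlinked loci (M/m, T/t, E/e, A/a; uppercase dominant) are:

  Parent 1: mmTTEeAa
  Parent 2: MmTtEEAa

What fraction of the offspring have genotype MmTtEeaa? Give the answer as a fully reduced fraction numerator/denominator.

P(MmTtEeaa) = 1/32

mmTTEeAa gametes: mTEA×4, mTEa×4, mTeA×4, mTea×4
MmTtEEAa gametes: MTEA×2, MTEa×2, MtEA×2, MtEa×2, mTEA×2, mTEa×2, mtEA×2, mtEa×2
mmTTEeAa×MmTtEEAa grid (16·16=256): MmTTEEAA=8 MmTTEEAa=16 MmTTEEaa=8 MmTTEeAA=8 MmTTEeAa=16 MmTTEeaa=8 MmTtEEAA=8 MmTtEEAa=16 MmTtEEaa=8 MmTtEeAA=8 MmTtEeAa=16 MmTtEeaa=8 mmTTEEAA=8 mmTTEEAa=16 mmTTEEaa=8 mmTTEeAA=8 mmTTEeAa=16 mmTTEeaa=8 mmTtEEAA=8 mmTtEEAa=16 mmTtEEaa=8 mmTtEeAA=8 mmTtEeAa=16 mmTtEeaa=8
MmTtEeaa hits 8/256; gcd=8; 8÷8/256÷8 = 1/32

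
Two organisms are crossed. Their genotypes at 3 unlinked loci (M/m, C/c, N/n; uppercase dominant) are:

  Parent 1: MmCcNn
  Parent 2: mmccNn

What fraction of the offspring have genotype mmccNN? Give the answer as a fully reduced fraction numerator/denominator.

MmCcNn gametes: MCN×1, MCn×1, McN×1, Mcn×1, mCN×1, mCn×1, mcN×1, mcn×1
mmccNn gametes: mcN×4, mcn×4
MmCcNn×mmccNn grid (8·8=64): MmCcNN=4 MmCcNn=8 MmCcnn=4 MmccNN=4 MmccNn=8 Mmccnn=4 mmCcNN=4 mmCcNn=8 mmCcnn=4 mmccNN=4 mmccNn=8 mmccnn=4
mmccNN hits 4/64; gcd=4; 4÷4/64÷4 = 1/16

P(mmccNN) = 1/16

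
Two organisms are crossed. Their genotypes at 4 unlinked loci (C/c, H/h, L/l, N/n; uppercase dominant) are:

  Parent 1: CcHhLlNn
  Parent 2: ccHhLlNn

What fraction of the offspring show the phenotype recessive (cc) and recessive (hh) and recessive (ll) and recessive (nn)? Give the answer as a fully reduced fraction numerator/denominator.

CcHhLlNn gametes: CHLN×1, CHLn×1, CHlN×1, CHln×1, ChLN×1, ChLn×1, ChlN×1, Chln×1, cHLN×1, cHLn×1, cHlN×1, cHln×1, chLN×1, chLn×1, chlN×1, chln×1
ccHhLlNn gametes: cHLN×2, cHLn×2, cHlN×2, cHln×2, chLN×2, chLn×2, chlN×2, chln×2
CcHhLlNn×ccHhLlNn grid (16·16=256): CcHHLLNN=2 CcHHLLNn=4 CcHHLLnn=2 CcHHLlNN=4 CcHHLlNn=8 CcHHLlnn=4 CcHHllNN=2 CcHHllNn=4 CcHHllnn=2 CcHhLLNN=4 CcHhLLNn=8 CcHhLLnn=4 CcHhLlNN=8 CcHhLlNn=16 CcHhLlnn=8 CcHhllNN=4 CcHhllNn=8 CcHhllnn=4 CchhLLNN=2 CchhLLNn=4 CchhLLnn=2 CchhLlNN=4 CchhLlNn=8 CchhLlnn=4 CchhllNN=2 CchhllNn=4 Cchhllnn=2 ccHHLLNN=2 ccHHLLNn=4 ccHHLLnn=2 ccHHLlNN=4 ccHHLlNn=8 ccHHLlnn=4 ccHHllNN=2 ccHHllNn=4 ccHHllnn=2 ccHhLLNN=4 ccHhLLNn=8 ccHhLLnn=4 ccHhLlNN=8 ccHhLlNn=16 ccHhLlnn=8 ccHhllNN=4 ccHhllNn=8 ccHhllnn=4 cchhLLNN=2 cchhLLNn=4 cchhLLnn=2 cchhLlNN=4 cchhLlNn=8 cchhLlnn=4 cchhllNN=2 cchhllNn=4 cchhllnn=2
cc hh ll nn hits 2/256; gcd=2; 2÷2/256÷2 = 1/128

P(cc hh ll nn) = 1/128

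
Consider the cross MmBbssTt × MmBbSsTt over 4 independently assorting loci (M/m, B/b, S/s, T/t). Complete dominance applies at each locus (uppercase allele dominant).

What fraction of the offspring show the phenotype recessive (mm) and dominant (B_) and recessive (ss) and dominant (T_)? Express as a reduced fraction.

MmBbssTt gametes: MBsT×2, MBst×2, MbsT×2, Mbst×2, mBsT×2, mBst×2, mbsT×2, mbst×2
MmBbSsTt gametes: MBST×1, MBSt×1, MBsT×1, MBst×1, MbST×1, MbSt×1, MbsT×1, Mbst×1, mBST×1, mBSt×1, mBsT×1, mBst×1, mbST×1, mbSt×1, mbsT×1, mbst×1
MmBbssTt×MmBbSsTt grid (16·16=256): MMBBSsTT=2 MMBBSsTt=4 MMBBSstt=2 MMBBssTT=2 MMBBssTt=4 MMBBsstt=2 MMBbSsTT=4 MMBbSsTt=8 MMBbSstt=4 MMBbssTT=4 MMBbssTt=8 MMBbsstt=4 MMbbSsTT=2 MMbbSsTt=4 MMbbSstt=2 MMbbssTT=2 MMbbssTt=4 MMbbsstt=2 MmBBSsTT=4 MmBBSsTt=8 MmBBSstt=4 MmBBssTT=4 MmBBssTt=8 MmBBsstt=4 MmBbSsTT=8 MmBbSsTt=16 MmBbSstt=8 MmBbssTT=8 MmBbssTt=16 MmBbsstt=8 MmbbSsTT=4 MmbbSsTt=8 MmbbSstt=4 MmbbssTT=4 MmbbssTt=8 Mmbbsstt=4 mmBBSsTT=2 mmBBSsTt=4 mmBBSstt=2 mmBBssTT=2 mmBBssTt=4 mmBBsstt=2 mmBbSsTT=4 mmBbSsTt=8 mmBbSstt=4 mmBbssTT=4 mmBbssTt=8 mmBbsstt=4 mmbbSsTT=2 mmbbSsTt=4 mmbbSstt=2 mmbbssTT=2 mmbbssTt=4 mmbbsstt=2
mm B_ ss T_ hits 18/256; gcd=2; 18÷2/256÷2 = 9/128

P(mm B_ ss T_) = 9/128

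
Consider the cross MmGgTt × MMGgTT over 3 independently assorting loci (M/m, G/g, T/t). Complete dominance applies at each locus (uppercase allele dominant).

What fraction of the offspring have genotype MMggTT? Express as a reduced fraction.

MmGgTt gametes: MGT×1, MGt×1, MgT×1, Mgt×1, mGT×1, mGt×1, mgT×1, mgt×1
MMGgTT gametes: MGT×4, MgT×4
MmGgTt×MMGgTT grid (8·8=64): MMGGTT=4 MMGGTt=4 MMGgTT=8 MMGgTt=8 MMggTT=4 MMggTt=4 MmGGTT=4 MmGGTt=4 MmGgTT=8 MmGgTt=8 MmggTT=4 MmggTt=4
MMggTT hits 4/64; gcd=4; 4÷4/64÷4 = 1/16

P(MMggTT) = 1/16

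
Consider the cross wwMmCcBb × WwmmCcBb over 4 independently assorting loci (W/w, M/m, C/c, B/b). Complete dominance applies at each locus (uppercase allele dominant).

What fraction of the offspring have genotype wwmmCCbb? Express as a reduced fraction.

P(wwmmCCbb) = 1/64

wwMmCcBb gametes: wMCB×2, wMCb×2, wMcB×2, wMcb×2, wmCB×2, wmCb×2, wmcB×2, wmcb×2
WwmmCcBb gametes: WmCB×2, WmCb×2, WmcB×2, Wmcb×2, wmCB×2, wmCb×2, wmcB×2, wmcb×2
wwMmCcBb×WwmmCcBb grid (16·16=256): WwMmCCBB=4 WwMmCCBb=8 WwMmCCbb=4 WwMmCcBB=8 WwMmCcBb=16 WwMmCcbb=8 WwMmccBB=4 WwMmccBb=8 WwMmccbb=4 WwmmCCBB=4 WwmmCCBb=8 WwmmCCbb=4 WwmmCcBB=8 WwmmCcBb=16 WwmmCcbb=8 WwmmccBB=4 WwmmccBb=8 Wwmmccbb=4 wwMmCCBB=4 wwMmCCBb=8 wwMmCCbb=4 wwMmCcBB=8 wwMmCcBb=16 wwMmCcbb=8 wwMmccBB=4 wwMmccBb=8 wwMmccbb=4 wwmmCCBB=4 wwmmCCBb=8 wwmmCCbb=4 wwmmCcBB=8 wwmmCcBb=16 wwmmCcbb=8 wwmmccBB=4 wwmmccBb=8 wwmmccbb=4
wwmmCCbb hits 4/256; gcd=4; 4÷4/256÷4 = 1/64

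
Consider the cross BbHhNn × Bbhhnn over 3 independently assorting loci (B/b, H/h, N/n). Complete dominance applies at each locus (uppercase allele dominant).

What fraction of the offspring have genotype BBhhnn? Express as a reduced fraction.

BbHhNn gametes: BHN×1, BHn×1, BhN×1, Bhn×1, bHN×1, bHn×1, bhN×1, bhn×1
Bbhhnn gametes: Bhn×4, bhn×4
BbHhNn×Bbhhnn grid (8·8=64): BBHhNn=4 BBHhnn=4 BBhhNn=4 BBhhnn=4 BbHhNn=8 BbHhnn=8 BbhhNn=8 Bbhhnn=8 bbHhNn=4 bbHhnn=4 bbhhNn=4 bbhhnn=4
BBhhnn hits 4/64; gcd=4; 4÷4/64÷4 = 1/16

P(BBhhnn) = 1/16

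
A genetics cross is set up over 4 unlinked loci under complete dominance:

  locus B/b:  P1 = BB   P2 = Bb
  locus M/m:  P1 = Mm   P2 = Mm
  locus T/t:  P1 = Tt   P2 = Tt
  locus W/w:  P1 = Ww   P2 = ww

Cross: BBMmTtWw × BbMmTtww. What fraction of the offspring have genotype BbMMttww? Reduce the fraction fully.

BBMmTtWw gametes: BMTW×2, BMTw×2, BMtW×2, BMtw×2, BmTW×2, BmTw×2, BmtW×2, Bmtw×2
BbMmTtww gametes: BMTw×2, BMtw×2, BmTw×2, Bmtw×2, bMTw×2, bMtw×2, bmTw×2, bmtw×2
BBMmTtWw×BbMmTtww grid (16·16=256): BBMMTTWw=4 BBMMTTww=4 BBMMTtWw=8 BBMMTtww=8 BBMMttWw=4 BBMMttww=4 BBMmTTWw=8 BBMmTTww=8 BBMmTtWw=16 BBMmTtww=16 BBMmttWw=8 BBMmttww=8 BBmmTTWw=4 BBmmTTww=4 BBmmTtWw=8 BBmmTtww=8 BBmmttWw=4 BBmmttww=4 BbMMTTWw=4 BbMMTTww=4 BbMMTtWw=8 BbMMTtww=8 BbMMttWw=4 BbMMttww=4 BbMmTTWw=8 BbMmTTww=8 BbMmTtWw=16 BbMmTtww=16 BbMmttWw=8 BbMmttww=8 BbmmTTWw=4 BbmmTTww=4 BbmmTtWw=8 BbmmTtww=8 BbmmttWw=4 Bbmmttww=4
BbMMttww hits 4/256; gcd=4; 4÷4/256÷4 = 1/64

P(BbMMttww) = 1/64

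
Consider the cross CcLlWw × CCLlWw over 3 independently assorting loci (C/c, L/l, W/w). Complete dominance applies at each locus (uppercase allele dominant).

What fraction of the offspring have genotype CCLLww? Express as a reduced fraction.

CcLlWw gametes: CLW×1, CLw×1, ClW×1, Clw×1, cLW×1, cLw×1, clW×1, clw×1
CCLlWw gametes: CLW×2, CLw×2, ClW×2, Clw×2
CcLlWw×CCLlWw grid (8·8=64): CCLLWW=2 CCLLWw=4 CCLLww=2 CCLlWW=4 CCLlWw=8 CCLlww=4 CCllWW=2 CCllWw=4 CCllww=2 CcLLWW=2 CcLLWw=4 CcLLww=2 CcLlWW=4 CcLlWw=8 CcLlww=4 CcllWW=2 CcllWw=4 Ccllww=2
CCLLww hits 2/64; gcd=2; 2÷2/64÷2 = 1/32

P(CCLLww) = 1/32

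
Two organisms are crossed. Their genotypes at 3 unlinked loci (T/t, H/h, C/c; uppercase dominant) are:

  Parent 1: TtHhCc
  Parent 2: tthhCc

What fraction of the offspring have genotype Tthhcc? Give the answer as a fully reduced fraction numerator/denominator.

P(Tthhcc) = 1/16

TtHhCc gametes: THC×1, THc×1, ThC×1, Thc×1, tHC×1, tHc×1, thC×1, thc×1
tthhCc gametes: thC×4, thc×4
TtHhCc×tthhCc grid (8·8=64): TtHhCC=4 TtHhCc=8 TtHhcc=4 TthhCC=4 TthhCc=8 Tthhcc=4 ttHhCC=4 ttHhCc=8 ttHhcc=4 tthhCC=4 tthhCc=8 tthhcc=4
Tthhcc hits 4/64; gcd=4; 4÷4/64÷4 = 1/16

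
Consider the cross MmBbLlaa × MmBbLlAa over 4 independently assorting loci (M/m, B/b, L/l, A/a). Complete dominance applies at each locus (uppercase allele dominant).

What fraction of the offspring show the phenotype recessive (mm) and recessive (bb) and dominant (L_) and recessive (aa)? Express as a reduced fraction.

MmBbLlaa gametes: MBLa×2, MBla×2, MbLa×2, Mbla×2, mBLa×2, mBla×2, mbLa×2, mbla×2
MmBbLlAa gametes: MBLA×1, MBLa×1, MBlA×1, MBla×1, MbLA×1, MbLa×1, MblA×1, Mbla×1, mBLA×1, mBLa×1, mBlA×1, mBla×1, mbLA×1, mbLa×1, mblA×1, mbla×1
MmBbLlaa×MmBbLlAa grid (16·16=256): MMBBLLAa=2 MMBBLLaa=2 MMBBLlAa=4 MMBBLlaa=4 MMBBllAa=2 MMBBllaa=2 MMBbLLAa=4 MMBbLLaa=4 MMBbLlAa=8 MMBbLlaa=8 MMBbllAa=4 MMBbllaa=4 MMbbLLAa=2 MMbbLLaa=2 MMbbLlAa=4 MMbbLlaa=4 MMbbllAa=2 MMbbllaa=2 MmBBLLAa=4 MmBBLLaa=4 MmBBLlAa=8 MmBBLlaa=8 MmBBllAa=4 MmBBllaa=4 MmBbLLAa=8 MmBbLLaa=8 MmBbLlAa=16 MmBbLlaa=16 MmBbllAa=8 MmBbllaa=8 MmbbLLAa=4 MmbbLLaa=4 MmbbLlAa=8 MmbbLlaa=8 MmbbllAa=4 Mmbbllaa=4 mmBBLLAa=2 mmBBLLaa=2 mmBBLlAa=4 mmBBLlaa=4 mmBBllAa=2 mmBBllaa=2 mmBbLLAa=4 mmBbLLaa=4 mmBbLlAa=8 mmBbLlaa=8 mmBbllAa=4 mmBbllaa=4 mmbbLLAa=2 mmbbLLaa=2 mmbbLlAa=4 mmbbLlaa=4 mmbbllAa=2 mmbbllaa=2
mm bb L_ aa hits 6/256; gcd=2; 6÷2/256÷2 = 3/128

P(mm bb L_ aa) = 3/128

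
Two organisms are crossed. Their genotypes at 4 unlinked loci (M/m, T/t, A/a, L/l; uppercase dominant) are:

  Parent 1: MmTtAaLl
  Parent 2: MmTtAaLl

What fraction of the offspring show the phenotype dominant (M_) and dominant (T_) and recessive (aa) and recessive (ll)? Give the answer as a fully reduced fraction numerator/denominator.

MmTtAaLl gametes: MTAL×1, MTAl×1, MTaL×1, MTal×1, MtAL×1, MtAl×1, MtaL×1, Mtal×1, mTAL×1, mTAl×1, mTaL×1, mTal×1, mtAL×1, mtAl×1, mtaL×1, mtal×1
MmTtAaLl gametes: MTAL×1, MTAl×1, MTaL×1, MTal×1, MtAL×1, MtAl×1, MtaL×1, Mtal×1, mTAL×1, mTAl×1, mTaL×1, mTal×1, mtAL×1, mtAl×1, mtaL×1, mtal×1
MmTtAaLl×MmTtAaLl grid (16·16=256): MMTTAALL=1 MMTTAALl=2 MMTTAAll=1 MMTTAaLL=2 MMTTAaLl=4 MMTTAall=2 MMTTaaLL=1 MMTTaaLl=2 MMTTaall=1 MMTtAALL=2 MMTtAALl=4 MMTtAAll=2 MMTtAaLL=4 MMTtAaLl=8 MMTtAall=4 MMTtaaLL=2 MMTtaaLl=4 MMTtaall=2 MMttAALL=1 MMttAALl=2 MMttAAll=1 MMttAaLL=2 MMttAaLl=4 MMttAall=2 MMttaaLL=1 MMttaaLl=2 MMttaall=1 MmTTAALL=2 MmTTAALl=4 MmTTAAll=2 MmTTAaLL=4 MmTTAaLl=8 MmTTAall=4 MmTTaaLL=2 MmTTaaLl=4 MmTTaall=2 MmTtAALL=4 MmTtAALl=8 MmTtAAll=4 MmTtAaLL=8 MmTtAaLl=16 MmTtAall=8 MmTtaaLL=4 MmTtaaLl=8 MmTtaall=4 MmttAALL=2 MmttAALl=4 MmttAAll=2 MmttAaLL=4 MmttAaLl=8 MmttAall=4 MmttaaLL=2 MmttaaLl=4 Mmttaall=2 mmTTAALL=1 mmTTAALl=2 mmTTAAll=1 mmTTAaLL=2 mmTTAaLl=4 mmTTAall=2 mmTTaaLL=1 mmTTaaLl=2 mmTTaall=1 mmTtAALL=2 mmTtAALl=4 mmTtAAll=2 mmTtAaLL=4 mmTtAaLl=8 mmTtAall=4 mmTtaaLL=2 mmTtaaLl=4 mmTtaall=2 mmttAALL=1 mmttAALl=2 mmttAAll=1 mmttAaLL=2 mmttAaLl=4 mmttAall=2 mmttaaLL=1 mmttaaLl=2 mmttaall=1
M_ T_ aa ll hits 9/256; gcd=1; 9÷1/256÷1 = 9/256

P(M_ T_ aa ll) = 9/256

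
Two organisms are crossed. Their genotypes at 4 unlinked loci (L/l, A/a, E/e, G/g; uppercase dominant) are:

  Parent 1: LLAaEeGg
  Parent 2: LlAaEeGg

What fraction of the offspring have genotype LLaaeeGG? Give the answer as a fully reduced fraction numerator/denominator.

P(LLaaeeGG) = 1/128

LLAaEeGg gametes: LAEG×2, LAEg×2, LAeG×2, LAeg×2, LaEG×2, LaEg×2, LaeG×2, Laeg×2
LlAaEeGg gametes: LAEG×1, LAEg×1, LAeG×1, LAeg×1, LaEG×1, LaEg×1, LaeG×1, Laeg×1, lAEG×1, lAEg×1, lAeG×1, lAeg×1, laEG×1, laEg×1, laeG×1, laeg×1
LLAaEeGg×LlAaEeGg grid (16·16=256): LLAAEEGG=2 LLAAEEGg=4 LLAAEEgg=2 LLAAEeGG=4 LLAAEeGg=8 LLAAEegg=4 LLAAeeGG=2 LLAAeeGg=4 LLAAeegg=2 LLAaEEGG=4 LLAaEEGg=8 LLAaEEgg=4 LLAaEeGG=8 LLAaEeGg=16 LLAaEegg=8 LLAaeeGG=4 LLAaeeGg=8 LLAaeegg=4 LLaaEEGG=2 LLaaEEGg=4 LLaaEEgg=2 LLaaEeGG=4 LLaaEeGg=8 LLaaEegg=4 LLaaeeGG=2 LLaaeeGg=4 LLaaeegg=2 LlAAEEGG=2 LlAAEEGg=4 LlAAEEgg=2 LlAAEeGG=4 LlAAEeGg=8 LlAAEegg=4 LlAAeeGG=2 LlAAeeGg=4 LlAAeegg=2 LlAaEEGG=4 LlAaEEGg=8 LlAaEEgg=4 LlAaEeGG=8 LlAaEeGg=16 LlAaEegg=8 LlAaeeGG=4 LlAaeeGg=8 LlAaeegg=4 LlaaEEGG=2 LlaaEEGg=4 LlaaEEgg=2 LlaaEeGG=4 LlaaEeGg=8 LlaaEegg=4 LlaaeeGG=2 LlaaeeGg=4 Llaaeegg=2
LLaaeeGG hits 2/256; gcd=2; 2÷2/256÷2 = 1/128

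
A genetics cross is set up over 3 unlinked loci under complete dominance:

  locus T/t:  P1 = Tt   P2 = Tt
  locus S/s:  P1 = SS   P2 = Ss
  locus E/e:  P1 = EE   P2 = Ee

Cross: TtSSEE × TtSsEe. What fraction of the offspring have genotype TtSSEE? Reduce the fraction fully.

P(TtSSEE) = 1/8

TtSSEE gametes: TSE×4, tSE×4
TtSsEe gametes: TSE×1, TSe×1, TsE×1, Tse×1, tSE×1, tSe×1, tsE×1, tse×1
TtSSEE×TtSsEe grid (8·8=64): TTSSEE=4 TTSSEe=4 TTSsEE=4 TTSsEe=4 TtSSEE=8 TtSSEe=8 TtSsEE=8 TtSsEe=8 ttSSEE=4 ttSSEe=4 ttSsEE=4 ttSsEe=4
TtSSEE hits 8/64; gcd=8; 8÷8/64÷8 = 1/8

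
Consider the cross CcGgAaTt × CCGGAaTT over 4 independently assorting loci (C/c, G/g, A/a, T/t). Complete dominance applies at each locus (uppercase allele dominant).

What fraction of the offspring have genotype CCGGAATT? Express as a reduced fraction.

CcGgAaTt gametes: CGAT×1, CGAt×1, CGaT×1, CGat×1, CgAT×1, CgAt×1, CgaT×1, Cgat×1, cGAT×1, cGAt×1, cGaT×1, cGat×1, cgAT×1, cgAt×1, cgaT×1, cgat×1
CCGGAaTT gametes: CGAT×8, CGaT×8
CcGgAaTt×CCGGAaTT grid (16·16=256): CCGGAATT=8 CCGGAATt=8 CCGGAaTT=16 CCGGAaTt=16 CCGGaaTT=8 CCGGaaTt=8 CCGgAATT=8 CCGgAATt=8 CCGgAaTT=16 CCGgAaTt=16 CCGgaaTT=8 CCGgaaTt=8 CcGGAATT=8 CcGGAATt=8 CcGGAaTT=16 CcGGAaTt=16 CcGGaaTT=8 CcGGaaTt=8 CcGgAATT=8 CcGgAATt=8 CcGgAaTT=16 CcGgAaTt=16 CcGgaaTT=8 CcGgaaTt=8
CCGGAATT hits 8/256; gcd=8; 8÷8/256÷8 = 1/32

P(CCGGAATT) = 1/32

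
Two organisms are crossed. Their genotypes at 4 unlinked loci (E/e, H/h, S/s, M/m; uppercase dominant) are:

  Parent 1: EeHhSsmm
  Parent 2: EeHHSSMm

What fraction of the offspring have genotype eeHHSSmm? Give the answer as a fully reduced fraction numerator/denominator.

EeHhSsmm gametes: EHSm×2, EHsm×2, EhSm×2, Ehsm×2, eHSm×2, eHsm×2, ehSm×2, ehsm×2
EeHHSSMm gametes: EHSM×4, EHSm×4, eHSM×4, eHSm×4
EeHhSsmm×EeHHSSMm grid (16·16=256): EEHHSSMm=8 EEHHSSmm=8 EEHHSsMm=8 EEHHSsmm=8 EEHhSSMm=8 EEHhSSmm=8 EEHhSsMm=8 EEHhSsmm=8 EeHHSSMm=16 EeHHSSmm=16 EeHHSsMm=16 EeHHSsmm=16 EeHhSSMm=16 EeHhSSmm=16 EeHhSsMm=16 EeHhSsmm=16 eeHHSSMm=8 eeHHSSmm=8 eeHHSsMm=8 eeHHSsmm=8 eeHhSSMm=8 eeHhSSmm=8 eeHhSsMm=8 eeHhSsmm=8
eeHHSSmm hits 8/256; gcd=8; 8÷8/256÷8 = 1/32

P(eeHHSSmm) = 1/32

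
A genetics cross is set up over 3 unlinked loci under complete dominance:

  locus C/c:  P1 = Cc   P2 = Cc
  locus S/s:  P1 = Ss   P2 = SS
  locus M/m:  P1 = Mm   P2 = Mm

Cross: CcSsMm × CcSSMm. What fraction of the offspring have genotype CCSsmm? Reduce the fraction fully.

CcSsMm gametes: CSM×1, CSm×1, CsM×1, Csm×1, cSM×1, cSm×1, csM×1, csm×1
CcSSMm gametes: CSM×2, CSm×2, cSM×2, cSm×2
CcSsMm×CcSSMm grid (8·8=64): CCSSMM=2 CCSSMm=4 CCSSmm=2 CCSsMM=2 CCSsMm=4 CCSsmm=2 CcSSMM=4 CcSSMm=8 CcSSmm=4 CcSsMM=4 CcSsMm=8 CcSsmm=4 ccSSMM=2 ccSSMm=4 ccSSmm=2 ccSsMM=2 ccSsMm=4 ccSsmm=2
CCSsmm hits 2/64; gcd=2; 2÷2/64÷2 = 1/32

P(CCSsmm) = 1/32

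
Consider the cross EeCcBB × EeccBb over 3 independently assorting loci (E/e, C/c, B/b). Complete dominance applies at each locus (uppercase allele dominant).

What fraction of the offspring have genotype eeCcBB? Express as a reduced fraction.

P(eeCcBB) = 1/16

EeCcBB gametes: ECB×2, EcB×2, eCB×2, ecB×2
EeccBb gametes: EcB×2, Ecb×2, ecB×2, ecb×2
EeCcBB×EeccBb grid (8·8=64): EECcBB=4 EECcBb=4 EEccBB=4 EEccBb=4 EeCcBB=8 EeCcBb=8 EeccBB=8 EeccBb=8 eeCcBB=4 eeCcBb=4 eeccBB=4 eeccBb=4
eeCcBB hits 4/64; gcd=4; 4÷4/64÷4 = 1/16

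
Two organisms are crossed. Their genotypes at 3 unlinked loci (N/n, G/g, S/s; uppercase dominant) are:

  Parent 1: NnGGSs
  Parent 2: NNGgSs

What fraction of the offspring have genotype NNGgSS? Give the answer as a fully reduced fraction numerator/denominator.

NnGGSs gametes: NGS×2, NGs×2, nGS×2, nGs×2
NNGgSs gametes: NGS×2, NGs×2, NgS×2, Ngs×2
NnGGSs×NNGgSs grid (8·8=64): NNGGSS=4 NNGGSs=8 NNGGss=4 NNGgSS=4 NNGgSs=8 NNGgss=4 NnGGSS=4 NnGGSs=8 NnGGss=4 NnGgSS=4 NnGgSs=8 NnGgss=4
NNGgSS hits 4/64; gcd=4; 4÷4/64÷4 = 1/16

P(NNGgSS) = 1/16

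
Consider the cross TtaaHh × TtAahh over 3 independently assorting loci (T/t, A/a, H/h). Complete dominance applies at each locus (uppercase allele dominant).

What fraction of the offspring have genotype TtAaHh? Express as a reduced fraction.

P(TtAaHh) = 1/8

TtaaHh gametes: TaH×2, Tah×2, taH×2, tah×2
TtAahh gametes: TAh×2, Tah×2, tAh×2, tah×2
TtaaHh×TtAahh grid (8·8=64): TTAaHh=4 TTAahh=4 TTaaHh=4 TTaahh=4 TtAaHh=8 TtAahh=8 TtaaHh=8 Ttaahh=8 ttAaHh=4 ttAahh=4 ttaaHh=4 ttaahh=4
TtAaHh hits 8/64; gcd=8; 8÷8/64÷8 = 1/8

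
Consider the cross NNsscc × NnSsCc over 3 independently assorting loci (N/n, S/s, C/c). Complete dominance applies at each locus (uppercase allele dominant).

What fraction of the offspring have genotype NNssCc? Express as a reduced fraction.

P(NNssCc) = 1/8

NNsscc gametes: Nsc×8
NnSsCc gametes: NSC×1, NSc×1, NsC×1, Nsc×1, nSC×1, nSc×1, nsC×1, nsc×1
NNsscc×NnSsCc grid (8·8=64): NNSsCc=8 NNSscc=8 NNssCc=8 NNsscc=8 NnSsCc=8 NnSscc=8 NnssCc=8 Nnsscc=8
NNssCc hits 8/64; gcd=8; 8÷8/64÷8 = 1/8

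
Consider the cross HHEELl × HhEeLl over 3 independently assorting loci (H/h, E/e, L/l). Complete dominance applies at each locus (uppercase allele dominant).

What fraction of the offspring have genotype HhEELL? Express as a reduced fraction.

P(HhEELL) = 1/16

HHEELl gametes: HEL×4, HEl×4
HhEeLl gametes: HEL×1, HEl×1, HeL×1, Hel×1, hEL×1, hEl×1, heL×1, hel×1
HHEELl×HhEeLl grid (8·8=64): HHEELL=4 HHEELl=8 HHEEll=4 HHEeLL=4 HHEeLl=8 HHEell=4 HhEELL=4 HhEELl=8 HhEEll=4 HhEeLL=4 HhEeLl=8 HhEell=4
HhEELL hits 4/64; gcd=4; 4÷4/64÷4 = 1/16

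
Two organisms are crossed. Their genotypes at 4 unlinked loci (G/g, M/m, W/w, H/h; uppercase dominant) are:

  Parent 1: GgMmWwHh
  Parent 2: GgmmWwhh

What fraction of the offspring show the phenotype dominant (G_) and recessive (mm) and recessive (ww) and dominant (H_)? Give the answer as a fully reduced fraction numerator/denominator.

P(G_ mm ww H_) = 3/64

GgMmWwHh gametes: GMWH×1, GMWh×1, GMwH×1, GMwh×1, GmWH×1, GmWh×1, GmwH×1, Gmwh×1, gMWH×1, gMWh×1, gMwH×1, gMwh×1, gmWH×1, gmWh×1, gmwH×1, gmwh×1
GgmmWwhh gametes: GmWh×4, Gmwh×4, gmWh×4, gmwh×4
GgMmWwHh×GgmmWwhh grid (16·16=256): GGMmWWHh=4 GGMmWWhh=4 GGMmWwHh=8 GGMmWwhh=8 GGMmwwHh=4 GGMmwwhh=4 GGmmWWHh=4 GGmmWWhh=4 GGmmWwHh=8 GGmmWwhh=8 GGmmwwHh=4 GGmmwwhh=4 GgMmWWHh=8 GgMmWWhh=8 GgMmWwHh=16 GgMmWwhh=16 GgMmwwHh=8 GgMmwwhh=8 GgmmWWHh=8 GgmmWWhh=8 GgmmWwHh=16 GgmmWwhh=16 GgmmwwHh=8 Ggmmwwhh=8 ggMmWWHh=4 ggMmWWhh=4 ggMmWwHh=8 ggMmWwhh=8 ggMmwwHh=4 ggMmwwhh=4 ggmmWWHh=4 ggmmWWhh=4 ggmmWwHh=8 ggmmWwhh=8 ggmmwwHh=4 ggmmwwhh=4
G_ mm ww H_ hits 12/256; gcd=4; 12÷4/256÷4 = 3/64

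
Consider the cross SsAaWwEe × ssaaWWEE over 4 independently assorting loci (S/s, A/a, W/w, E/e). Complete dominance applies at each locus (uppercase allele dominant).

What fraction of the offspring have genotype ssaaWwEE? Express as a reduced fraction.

SsAaWwEe gametes: SAWE×1, SAWe×1, SAwE×1, SAwe×1, SaWE×1, SaWe×1, SawE×1, Sawe×1, sAWE×1, sAWe×1, sAwE×1, sAwe×1, saWE×1, saWe×1, sawE×1, sawe×1
ssaaWWEE gametes: saWE×16
SsAaWwEe×ssaaWWEE grid (16·16=256): SsAaWWEE=16 SsAaWWEe=16 SsAaWwEE=16 SsAaWwEe=16 SsaaWWEE=16 SsaaWWEe=16 SsaaWwEE=16 SsaaWwEe=16 ssAaWWEE=16 ssAaWWEe=16 ssAaWwEE=16 ssAaWwEe=16 ssaaWWEE=16 ssaaWWEe=16 ssaaWwEE=16 ssaaWwEe=16
ssaaWwEE hits 16/256; gcd=16; 16÷16/256÷16 = 1/16

P(ssaaWwEE) = 1/16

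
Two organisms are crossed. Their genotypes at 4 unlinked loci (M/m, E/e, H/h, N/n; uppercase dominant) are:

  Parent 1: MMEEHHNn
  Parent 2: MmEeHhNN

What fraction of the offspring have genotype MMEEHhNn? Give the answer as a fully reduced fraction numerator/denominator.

MMEEHHNn gametes: MEHN×8, MEHn×8
MmEeHhNN gametes: MEHN×2, MEhN×2, MeHN×2, MehN×2, mEHN×2, mEhN×2, meHN×2, mehN×2
MMEEHHNn×MmEeHhNN grid (16·16=256): MMEEHHNN=16 MMEEHHNn=16 MMEEHhNN=16 MMEEHhNn=16 MMEeHHNN=16 MMEeHHNn=16 MMEeHhNN=16 MMEeHhNn=16 MmEEHHNN=16 MmEEHHNn=16 MmEEHhNN=16 MmEEHhNn=16 MmEeHHNN=16 MmEeHHNn=16 MmEeHhNN=16 MmEeHhNn=16
MMEEHhNn hits 16/256; gcd=16; 16÷16/256÷16 = 1/16

P(MMEEHhNn) = 1/16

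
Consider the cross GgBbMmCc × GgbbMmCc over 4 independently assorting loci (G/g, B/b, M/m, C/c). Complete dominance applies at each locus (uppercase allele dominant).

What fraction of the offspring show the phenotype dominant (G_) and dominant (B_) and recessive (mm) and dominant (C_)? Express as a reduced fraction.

P(G_ B_ mm C_) = 9/128

GgBbMmCc gametes: GBMC×1, GBMc×1, GBmC×1, GBmc×1, GbMC×1, GbMc×1, GbmC×1, Gbmc×1, gBMC×1, gBMc×1, gBmC×1, gBmc×1, gbMC×1, gbMc×1, gbmC×1, gbmc×1
GgbbMmCc gametes: GbMC×2, GbMc×2, GbmC×2, Gbmc×2, gbMC×2, gbMc×2, gbmC×2, gbmc×2
GgBbMmCc×GgbbMmCc grid (16·16=256): GGBbMMCC=2 GGBbMMCc=4 GGBbMMcc=2 GGBbMmCC=4 GGBbMmCc=8 GGBbMmcc=4 GGBbmmCC=2 GGBbmmCc=4 GGBbmmcc=2 GGbbMMCC=2 GGbbMMCc=4 GGbbMMcc=2 GGbbMmCC=4 GGbbMmCc=8 GGbbMmcc=4 GGbbmmCC=2 GGbbmmCc=4 GGbbmmcc=2 GgBbMMCC=4 GgBbMMCc=8 GgBbMMcc=4 GgBbMmCC=8 GgBbMmCc=16 GgBbMmcc=8 GgBbmmCC=4 GgBbmmCc=8 GgBbmmcc=4 GgbbMMCC=4 GgbbMMCc=8 GgbbMMcc=4 GgbbMmCC=8 GgbbMmCc=16 GgbbMmcc=8 GgbbmmCC=4 GgbbmmCc=8 Ggbbmmcc=4 ggBbMMCC=2 ggBbMMCc=4 ggBbMMcc=2 ggBbMmCC=4 ggBbMmCc=8 ggBbMmcc=4 ggBbmmCC=2 ggBbmmCc=4 ggBbmmcc=2 ggbbMMCC=2 ggbbMMCc=4 ggbbMMcc=2 ggbbMmCC=4 ggbbMmCc=8 ggbbMmcc=4 ggbbmmCC=2 ggbbmmCc=4 ggbbmmcc=2
G_ B_ mm C_ hits 18/256; gcd=2; 18÷2/256÷2 = 9/128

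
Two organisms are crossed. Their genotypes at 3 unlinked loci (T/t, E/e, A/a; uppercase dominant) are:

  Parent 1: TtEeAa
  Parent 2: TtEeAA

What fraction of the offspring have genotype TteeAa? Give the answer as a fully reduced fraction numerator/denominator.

P(TteeAa) = 1/16

TtEeAa gametes: TEA×1, TEa×1, TeA×1, Tea×1, tEA×1, tEa×1, teA×1, tea×1
TtEeAA gametes: TEA×2, TeA×2, tEA×2, teA×2
TtEeAa×TtEeAA grid (8·8=64): TTEEAA=2 TTEEAa=2 TTEeAA=4 TTEeAa=4 TTeeAA=2 TTeeAa=2 TtEEAA=4 TtEEAa=4 TtEeAA=8 TtEeAa=8 TteeAA=4 TteeAa=4 ttEEAA=2 ttEEAa=2 ttEeAA=4 ttEeAa=4 tteeAA=2 tteeAa=2
TteeAa hits 4/64; gcd=4; 4÷4/64÷4 = 1/16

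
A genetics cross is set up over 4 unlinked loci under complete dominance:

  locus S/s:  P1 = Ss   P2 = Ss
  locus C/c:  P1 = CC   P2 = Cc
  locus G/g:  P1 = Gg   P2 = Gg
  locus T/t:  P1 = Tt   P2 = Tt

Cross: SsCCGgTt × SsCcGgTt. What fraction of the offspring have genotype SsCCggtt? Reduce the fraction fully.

P(SsCCggtt) = 1/64

SsCCGgTt gametes: SCGT×2, SCGt×2, SCgT×2, SCgt×2, sCGT×2, sCGt×2, sCgT×2, sCgt×2
SsCcGgTt gametes: SCGT×1, SCGt×1, SCgT×1, SCgt×1, ScGT×1, ScGt×1, ScgT×1, Scgt×1, sCGT×1, sCGt×1, sCgT×1, sCgt×1, scGT×1, scGt×1, scgT×1, scgt×1
SsCCGgTt×SsCcGgTt grid (16·16=256): SSCCGGTT=2 SSCCGGTt=4 SSCCGGtt=2 SSCCGgTT=4 SSCCGgTt=8 SSCCGgtt=4 SSCCggTT=2 SSCCggTt=4 SSCCggtt=2 SSCcGGTT=2 SSCcGGTt=4 SSCcGGtt=2 SSCcGgTT=4 SSCcGgTt=8 SSCcGgtt=4 SSCcggTT=2 SSCcggTt=4 SSCcggtt=2 SsCCGGTT=4 SsCCGGTt=8 SsCCGGtt=4 SsCCGgTT=8 SsCCGgTt=16 SsCCGgtt=8 SsCCggTT=4 SsCCggTt=8 SsCCggtt=4 SsCcGGTT=4 SsCcGGTt=8 SsCcGGtt=4 SsCcGgTT=8 SsCcGgTt=16 SsCcGgtt=8 SsCcggTT=4 SsCcggTt=8 SsCcggtt=4 ssCCGGTT=2 ssCCGGTt=4 ssCCGGtt=2 ssCCGgTT=4 ssCCGgTt=8 ssCCGgtt=4 ssCCggTT=2 ssCCggTt=4 ssCCggtt=2 ssCcGGTT=2 ssCcGGTt=4 ssCcGGtt=2 ssCcGgTT=4 ssCcGgTt=8 ssCcGgtt=4 ssCcggTT=2 ssCcggTt=4 ssCcggtt=2
SsCCggtt hits 4/256; gcd=4; 4÷4/256÷4 = 1/64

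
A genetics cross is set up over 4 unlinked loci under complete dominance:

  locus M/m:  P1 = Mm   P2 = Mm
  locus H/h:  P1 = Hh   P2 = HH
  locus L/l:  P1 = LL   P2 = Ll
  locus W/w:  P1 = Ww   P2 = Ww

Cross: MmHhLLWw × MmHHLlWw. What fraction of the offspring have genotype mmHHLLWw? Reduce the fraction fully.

MmHhLLWw gametes: MHLW×2, MHLw×2, MhLW×2, MhLw×2, mHLW×2, mHLw×2, mhLW×2, mhLw×2
MmHHLlWw gametes: MHLW×2, MHLw×2, MHlW×2, MHlw×2, mHLW×2, mHLw×2, mHlW×2, mHlw×2
MmHhLLWw×MmHHLlWw grid (16·16=256): MMHHLLWW=4 MMHHLLWw=8 MMHHLLww=4 MMHHLlWW=4 MMHHLlWw=8 MMHHLlww=4 MMHhLLWW=4 MMHhLLWw=8 MMHhLLww=4 MMHhLlWW=4 MMHhLlWw=8 MMHhLlww=4 MmHHLLWW=8 MmHHLLWw=16 MmHHLLww=8 MmHHLlWW=8 MmHHLlWw=16 MmHHLlww=8 MmHhLLWW=8 MmHhLLWw=16 MmHhLLww=8 MmHhLlWW=8 MmHhLlWw=16 MmHhLlww=8 mmHHLLWW=4 mmHHLLWw=8 mmHHLLww=4 mmHHLlWW=4 mmHHLlWw=8 mmHHLlww=4 mmHhLLWW=4 mmHhLLWw=8 mmHhLLww=4 mmHhLlWW=4 mmHhLlWw=8 mmHhLlww=4
mmHHLLWw hits 8/256; gcd=8; 8÷8/256÷8 = 1/32

P(mmHHLLWw) = 1/32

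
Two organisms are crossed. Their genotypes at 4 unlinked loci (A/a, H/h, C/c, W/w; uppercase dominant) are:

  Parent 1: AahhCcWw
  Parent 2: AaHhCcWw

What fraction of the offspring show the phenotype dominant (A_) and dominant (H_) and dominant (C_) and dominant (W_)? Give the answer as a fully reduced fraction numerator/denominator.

AahhCcWw gametes: AhCW×2, AhCw×2, AhcW×2, Ahcw×2, ahCW×2, ahCw×2, ahcW×2, ahcw×2
AaHhCcWw gametes: AHCW×1, AHCw×1, AHcW×1, AHcw×1, AhCW×1, AhCw×1, AhcW×1, Ahcw×1, aHCW×1, aHCw×1, aHcW×1, aHcw×1, ahCW×1, ahCw×1, ahcW×1, ahcw×1
AahhCcWw×AaHhCcWw grid (16·16=256): AAHhCCWW=2 AAHhCCWw=4 AAHhCCww=2 AAHhCcWW=4 AAHhCcWw=8 AAHhCcww=4 AAHhccWW=2 AAHhccWw=4 AAHhccww=2 AAhhCCWW=2 AAhhCCWw=4 AAhhCCww=2 AAhhCcWW=4 AAhhCcWw=8 AAhhCcww=4 AAhhccWW=2 AAhhccWw=4 AAhhccww=2 AaHhCCWW=4 AaHhCCWw=8 AaHhCCww=4 AaHhCcWW=8 AaHhCcWw=16 AaHhCcww=8 AaHhccWW=4 AaHhccWw=8 AaHhccww=4 AahhCCWW=4 AahhCCWw=8 AahhCCww=4 AahhCcWW=8 AahhCcWw=16 AahhCcww=8 AahhccWW=4 AahhccWw=8 Aahhccww=4 aaHhCCWW=2 aaHhCCWw=4 aaHhCCww=2 aaHhCcWW=4 aaHhCcWw=8 aaHhCcww=4 aaHhccWW=2 aaHhccWw=4 aaHhccww=2 aahhCCWW=2 aahhCCWw=4 aahhCCww=2 aahhCcWW=4 aahhCcWw=8 aahhCcww=4 aahhccWW=2 aahhccWw=4 aahhccww=2
A_ H_ C_ W_ hits 54/256; gcd=2; 54÷2/256÷2 = 27/128

P(A_ H_ C_ W_) = 27/128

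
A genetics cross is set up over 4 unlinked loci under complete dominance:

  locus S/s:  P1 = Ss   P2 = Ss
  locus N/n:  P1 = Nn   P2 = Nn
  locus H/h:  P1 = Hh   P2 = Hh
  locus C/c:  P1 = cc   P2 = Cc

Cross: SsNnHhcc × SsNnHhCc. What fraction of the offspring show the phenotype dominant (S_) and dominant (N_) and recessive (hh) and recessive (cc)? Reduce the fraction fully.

SsNnHhcc gametes: SNHc×2, SNhc×2, SnHc×2, Snhc×2, sNHc×2, sNhc×2, snHc×2, snhc×2
SsNnHhCc gametes: SNHC×1, SNHc×1, SNhC×1, SNhc×1, SnHC×1, SnHc×1, SnhC×1, Snhc×1, sNHC×1, sNHc×1, sNhC×1, sNhc×1, snHC×1, snHc×1, snhC×1, snhc×1
SsNnHhcc×SsNnHhCc grid (16·16=256): SSNNHHCc=2 SSNNHHcc=2 SSNNHhCc=4 SSNNHhcc=4 SSNNhhCc=2 SSNNhhcc=2 SSNnHHCc=4 SSNnHHcc=4 SSNnHhCc=8 SSNnHhcc=8 SSNnhhCc=4 SSNnhhcc=4 SSnnHHCc=2 SSnnHHcc=2 SSnnHhCc=4 SSnnHhcc=4 SSnnhhCc=2 SSnnhhcc=2 SsNNHHCc=4 SsNNHHcc=4 SsNNHhCc=8 SsNNHhcc=8 SsNNhhCc=4 SsNNhhcc=4 SsNnHHCc=8 SsNnHHcc=8 SsNnHhCc=16 SsNnHhcc=16 SsNnhhCc=8 SsNnhhcc=8 SsnnHHCc=4 SsnnHHcc=4 SsnnHhCc=8 SsnnHhcc=8 SsnnhhCc=4 Ssnnhhcc=4 ssNNHHCc=2 ssNNHHcc=2 ssNNHhCc=4 ssNNHhcc=4 ssNNhhCc=2 ssNNhhcc=2 ssNnHHCc=4 ssNnHHcc=4 ssNnHhCc=8 ssNnHhcc=8 ssNnhhCc=4 ssNnhhcc=4 ssnnHHCc=2 ssnnHHcc=2 ssnnHhCc=4 ssnnHhcc=4 ssnnhhCc=2 ssnnhhcc=2
S_ N_ hh cc hits 18/256; gcd=2; 18÷2/256÷2 = 9/128

P(S_ N_ hh cc) = 9/128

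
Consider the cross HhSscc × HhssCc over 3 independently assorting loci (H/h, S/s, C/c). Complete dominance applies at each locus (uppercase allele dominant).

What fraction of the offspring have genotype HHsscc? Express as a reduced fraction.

P(HHsscc) = 1/16

HhSscc gametes: HSc×2, Hsc×2, hSc×2, hsc×2
HhssCc gametes: HsC×2, Hsc×2, hsC×2, hsc×2
HhSscc×HhssCc grid (8·8=64): HHSsCc=4 HHSscc=4 HHssCc=4 HHsscc=4 HhSsCc=8 HhSscc=8 HhssCc=8 Hhsscc=8 hhSsCc=4 hhSscc=4 hhssCc=4 hhsscc=4
HHsscc hits 4/64; gcd=4; 4÷4/64÷4 = 1/16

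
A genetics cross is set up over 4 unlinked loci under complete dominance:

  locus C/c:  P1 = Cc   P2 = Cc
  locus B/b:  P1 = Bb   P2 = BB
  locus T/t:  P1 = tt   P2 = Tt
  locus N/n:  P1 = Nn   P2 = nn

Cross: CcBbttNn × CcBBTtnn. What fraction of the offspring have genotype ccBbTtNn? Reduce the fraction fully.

P(ccBbTtNn) = 1/32

CcBbttNn gametes: CBtN×2, CBtn×2, CbtN×2, Cbtn×2, cBtN×2, cBtn×2, cbtN×2, cbtn×2
CcBBTtnn gametes: CBTn×4, CBtn×4, cBTn×4, cBtn×4
CcBbttNn×CcBBTtnn grid (16·16=256): CCBBTtNn=8 CCBBTtnn=8 CCBBttNn=8 CCBBttnn=8 CCBbTtNn=8 CCBbTtnn=8 CCBbttNn=8 CCBbttnn=8 CcBBTtNn=16 CcBBTtnn=16 CcBBttNn=16 CcBBttnn=16 CcBbTtNn=16 CcBbTtnn=16 CcBbttNn=16 CcBbttnn=16 ccBBTtNn=8 ccBBTtnn=8 ccBBttNn=8 ccBBttnn=8 ccBbTtNn=8 ccBbTtnn=8 ccBbttNn=8 ccBbttnn=8
ccBbTtNn hits 8/256; gcd=8; 8÷8/256÷8 = 1/32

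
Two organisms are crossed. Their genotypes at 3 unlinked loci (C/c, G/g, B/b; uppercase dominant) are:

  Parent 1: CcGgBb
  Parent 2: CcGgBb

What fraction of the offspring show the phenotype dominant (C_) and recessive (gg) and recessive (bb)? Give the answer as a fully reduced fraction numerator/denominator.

CcGgBb gametes: CGB×1, CGb×1, CgB×1, Cgb×1, cGB×1, cGb×1, cgB×1, cgb×1
CcGgBb gametes: CGB×1, CGb×1, CgB×1, Cgb×1, cGB×1, cGb×1, cgB×1, cgb×1
CcGgBb×CcGgBb grid (8·8=64): CCGGBB=1 CCGGBb=2 CCGGbb=1 CCGgBB=2 CCGgBb=4 CCGgbb=2 CCggBB=1 CCggBb=2 CCggbb=1 CcGGBB=2 CcGGBb=4 CcGGbb=2 CcGgBB=4 CcGgBb=8 CcGgbb=4 CcggBB=2 CcggBb=4 Ccggbb=2 ccGGBB=1 ccGGBb=2 ccGGbb=1 ccGgBB=2 ccGgBb=4 ccGgbb=2 ccggBB=1 ccggBb=2 ccggbb=1
C_ gg bb hits 3/64; gcd=1; 3÷1/64÷1 = 3/64

P(C_ gg bb) = 3/64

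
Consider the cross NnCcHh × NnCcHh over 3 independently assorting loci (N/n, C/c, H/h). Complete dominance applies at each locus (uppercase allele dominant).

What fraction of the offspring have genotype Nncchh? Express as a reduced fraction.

NnCcHh gametes: NCH×1, NCh×1, NcH×1, Nch×1, nCH×1, nCh×1, ncH×1, nch×1
NnCcHh gametes: NCH×1, NCh×1, NcH×1, Nch×1, nCH×1, nCh×1, ncH×1, nch×1
NnCcHh×NnCcHh grid (8·8=64): NNCCHH=1 NNCCHh=2 NNCChh=1 NNCcHH=2 NNCcHh=4 NNCchh=2 NNccHH=1 NNccHh=2 NNcchh=1 NnCCHH=2 NnCCHh=4 NnCChh=2 NnCcHH=4 NnCcHh=8 NnCchh=4 NnccHH=2 NnccHh=4 Nncchh=2 nnCCHH=1 nnCCHh=2 nnCChh=1 nnCcHH=2 nnCcHh=4 nnCchh=2 nnccHH=1 nnccHh=2 nncchh=1
Nncchh hits 2/64; gcd=2; 2÷2/64÷2 = 1/32

P(Nncchh) = 1/32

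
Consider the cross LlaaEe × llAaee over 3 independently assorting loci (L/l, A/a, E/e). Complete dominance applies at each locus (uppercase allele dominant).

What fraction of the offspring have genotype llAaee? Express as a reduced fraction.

P(llAaee) = 1/8

LlaaEe gametes: LaE×2, Lae×2, laE×2, lae×2
llAaee gametes: lAe×4, lae×4
LlaaEe×llAaee grid (8·8=64): LlAaEe=8 LlAaee=8 LlaaEe=8 Llaaee=8 llAaEe=8 llAaee=8 llaaEe=8 llaaee=8
llAaee hits 8/64; gcd=8; 8÷8/64÷8 = 1/8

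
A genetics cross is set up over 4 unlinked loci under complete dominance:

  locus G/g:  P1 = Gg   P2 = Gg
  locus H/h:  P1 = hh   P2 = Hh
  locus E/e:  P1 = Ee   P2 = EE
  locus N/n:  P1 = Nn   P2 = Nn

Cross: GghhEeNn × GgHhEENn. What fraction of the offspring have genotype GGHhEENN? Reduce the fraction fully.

GghhEeNn gametes: GhEN×2, GhEn×2, GheN×2, Ghen×2, ghEN×2, ghEn×2, gheN×2, ghen×2
GgHhEENn gametes: GHEN×2, GHEn×2, GhEN×2, GhEn×2, gHEN×2, gHEn×2, ghEN×2, ghEn×2
GghhEeNn×GgHhEENn grid (16·16=256): GGHhEENN=4 GGHhEENn=8 GGHhEEnn=4 GGHhEeNN=4 GGHhEeNn=8 GGHhEenn=4 GGhhEENN=4 GGhhEENn=8 GGhhEEnn=4 GGhhEeNN=4 GGhhEeNn=8 GGhhEenn=4 GgHhEENN=8 GgHhEENn=16 GgHhEEnn=8 GgHhEeNN=8 GgHhEeNn=16 GgHhEenn=8 GghhEENN=8 GghhEENn=16 GghhEEnn=8 GghhEeNN=8 GghhEeNn=16 GghhEenn=8 ggHhEENN=4 ggHhEENn=8 ggHhEEnn=4 ggHhEeNN=4 ggHhEeNn=8 ggHhEenn=4 gghhEENN=4 gghhEENn=8 gghhEEnn=4 gghhEeNN=4 gghhEeNn=8 gghhEenn=4
GGHhEENN hits 4/256; gcd=4; 4÷4/256÷4 = 1/64

P(GGHhEENN) = 1/64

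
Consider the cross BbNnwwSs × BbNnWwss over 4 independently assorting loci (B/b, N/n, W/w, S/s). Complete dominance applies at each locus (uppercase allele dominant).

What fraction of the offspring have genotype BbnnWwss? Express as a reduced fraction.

P(BbnnWwss) = 1/32

BbNnwwSs gametes: BNwS×2, BNws×2, BnwS×2, Bnws×2, bNwS×2, bNws×2, bnwS×2, bnws×2
BbNnWwss gametes: BNWs×2, BNws×2, BnWs×2, Bnws×2, bNWs×2, bNws×2, bnWs×2, bnws×2
BbNnwwSs×BbNnWwss grid (16·16=256): BBNNWwSs=4 BBNNWwss=4 BBNNwwSs=4 BBNNwwss=4 BBNnWwSs=8 BBNnWwss=8 BBNnwwSs=8 BBNnwwss=8 BBnnWwSs=4 BBnnWwss=4 BBnnwwSs=4 BBnnwwss=4 BbNNWwSs=8 BbNNWwss=8 BbNNwwSs=8 BbNNwwss=8 BbNnWwSs=16 BbNnWwss=16 BbNnwwSs=16 BbNnwwss=16 BbnnWwSs=8 BbnnWwss=8 BbnnwwSs=8 Bbnnwwss=8 bbNNWwSs=4 bbNNWwss=4 bbNNwwSs=4 bbNNwwss=4 bbNnWwSs=8 bbNnWwss=8 bbNnwwSs=8 bbNnwwss=8 bbnnWwSs=4 bbnnWwss=4 bbnnwwSs=4 bbnnwwss=4
BbnnWwss hits 8/256; gcd=8; 8÷8/256÷8 = 1/32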